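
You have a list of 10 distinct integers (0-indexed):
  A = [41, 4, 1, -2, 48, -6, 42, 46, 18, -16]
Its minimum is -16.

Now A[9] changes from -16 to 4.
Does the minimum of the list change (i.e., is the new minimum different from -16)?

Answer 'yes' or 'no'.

Answer: yes

Derivation:
Old min = -16
Change: A[9] -16 -> 4
Changed element was the min; new min must be rechecked.
New min = -6; changed? yes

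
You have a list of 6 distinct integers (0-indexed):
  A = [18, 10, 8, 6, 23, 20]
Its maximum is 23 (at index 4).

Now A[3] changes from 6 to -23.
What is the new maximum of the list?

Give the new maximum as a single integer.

Old max = 23 (at index 4)
Change: A[3] 6 -> -23
Changed element was NOT the old max.
  New max = max(old_max, new_val) = max(23, -23) = 23

Answer: 23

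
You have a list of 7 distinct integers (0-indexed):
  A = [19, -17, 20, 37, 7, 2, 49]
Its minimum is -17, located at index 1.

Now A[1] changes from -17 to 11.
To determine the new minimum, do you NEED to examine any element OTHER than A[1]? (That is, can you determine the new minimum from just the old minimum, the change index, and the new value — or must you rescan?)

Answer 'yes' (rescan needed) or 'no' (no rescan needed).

Old min = -17 at index 1
Change at index 1: -17 -> 11
Index 1 WAS the min and new value 11 > old min -17. Must rescan other elements to find the new min.
Needs rescan: yes

Answer: yes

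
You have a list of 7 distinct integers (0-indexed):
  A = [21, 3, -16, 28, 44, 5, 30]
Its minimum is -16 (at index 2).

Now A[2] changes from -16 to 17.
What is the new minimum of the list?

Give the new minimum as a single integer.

Old min = -16 (at index 2)
Change: A[2] -16 -> 17
Changed element WAS the min. Need to check: is 17 still <= all others?
  Min of remaining elements: 3
  New min = min(17, 3) = 3

Answer: 3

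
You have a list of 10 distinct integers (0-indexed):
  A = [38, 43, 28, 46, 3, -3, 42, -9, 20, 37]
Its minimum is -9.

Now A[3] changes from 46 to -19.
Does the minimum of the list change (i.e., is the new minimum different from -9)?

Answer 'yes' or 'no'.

Old min = -9
Change: A[3] 46 -> -19
Changed element was NOT the min; min changes only if -19 < -9.
New min = -19; changed? yes

Answer: yes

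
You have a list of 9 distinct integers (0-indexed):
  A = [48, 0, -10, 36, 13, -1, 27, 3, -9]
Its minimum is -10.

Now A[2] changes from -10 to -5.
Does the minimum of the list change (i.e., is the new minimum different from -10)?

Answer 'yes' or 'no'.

Old min = -10
Change: A[2] -10 -> -5
Changed element was the min; new min must be rechecked.
New min = -9; changed? yes

Answer: yes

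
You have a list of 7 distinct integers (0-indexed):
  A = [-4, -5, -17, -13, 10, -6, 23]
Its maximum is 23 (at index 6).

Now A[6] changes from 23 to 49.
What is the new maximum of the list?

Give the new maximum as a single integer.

Old max = 23 (at index 6)
Change: A[6] 23 -> 49
Changed element WAS the max -> may need rescan.
  Max of remaining elements: 10
  New max = max(49, 10) = 49

Answer: 49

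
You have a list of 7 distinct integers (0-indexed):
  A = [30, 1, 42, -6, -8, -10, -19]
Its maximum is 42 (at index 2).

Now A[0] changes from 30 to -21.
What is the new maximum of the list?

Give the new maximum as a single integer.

Answer: 42

Derivation:
Old max = 42 (at index 2)
Change: A[0] 30 -> -21
Changed element was NOT the old max.
  New max = max(old_max, new_val) = max(42, -21) = 42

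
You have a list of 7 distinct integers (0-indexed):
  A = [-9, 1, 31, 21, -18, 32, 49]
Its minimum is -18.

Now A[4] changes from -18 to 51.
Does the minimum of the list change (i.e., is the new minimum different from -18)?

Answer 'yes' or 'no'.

Old min = -18
Change: A[4] -18 -> 51
Changed element was the min; new min must be rechecked.
New min = -9; changed? yes

Answer: yes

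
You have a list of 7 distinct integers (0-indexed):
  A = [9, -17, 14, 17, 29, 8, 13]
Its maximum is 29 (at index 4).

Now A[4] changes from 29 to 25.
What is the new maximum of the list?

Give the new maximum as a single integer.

Old max = 29 (at index 4)
Change: A[4] 29 -> 25
Changed element WAS the max -> may need rescan.
  Max of remaining elements: 17
  New max = max(25, 17) = 25

Answer: 25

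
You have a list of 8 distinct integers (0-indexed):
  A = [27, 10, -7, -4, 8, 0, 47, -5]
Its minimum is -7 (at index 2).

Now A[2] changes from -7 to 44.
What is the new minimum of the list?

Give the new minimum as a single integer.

Answer: -5

Derivation:
Old min = -7 (at index 2)
Change: A[2] -7 -> 44
Changed element WAS the min. Need to check: is 44 still <= all others?
  Min of remaining elements: -5
  New min = min(44, -5) = -5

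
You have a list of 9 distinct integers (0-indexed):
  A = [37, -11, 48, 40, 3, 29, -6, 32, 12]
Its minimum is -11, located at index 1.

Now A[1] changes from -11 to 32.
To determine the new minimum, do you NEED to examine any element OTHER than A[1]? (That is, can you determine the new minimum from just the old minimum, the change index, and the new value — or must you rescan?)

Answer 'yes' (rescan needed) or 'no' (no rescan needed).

Answer: yes

Derivation:
Old min = -11 at index 1
Change at index 1: -11 -> 32
Index 1 WAS the min and new value 32 > old min -11. Must rescan other elements to find the new min.
Needs rescan: yes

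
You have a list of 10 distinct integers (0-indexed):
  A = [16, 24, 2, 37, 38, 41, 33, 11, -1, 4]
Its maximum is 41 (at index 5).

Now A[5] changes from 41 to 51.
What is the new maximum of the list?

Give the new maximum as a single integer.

Answer: 51

Derivation:
Old max = 41 (at index 5)
Change: A[5] 41 -> 51
Changed element WAS the max -> may need rescan.
  Max of remaining elements: 38
  New max = max(51, 38) = 51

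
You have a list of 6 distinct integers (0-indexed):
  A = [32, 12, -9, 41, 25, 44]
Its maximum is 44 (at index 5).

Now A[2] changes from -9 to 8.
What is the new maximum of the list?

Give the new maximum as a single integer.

Answer: 44

Derivation:
Old max = 44 (at index 5)
Change: A[2] -9 -> 8
Changed element was NOT the old max.
  New max = max(old_max, new_val) = max(44, 8) = 44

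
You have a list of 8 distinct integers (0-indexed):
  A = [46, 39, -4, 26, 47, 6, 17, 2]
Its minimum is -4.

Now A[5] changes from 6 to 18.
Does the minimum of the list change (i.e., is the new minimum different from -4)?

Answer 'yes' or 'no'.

Answer: no

Derivation:
Old min = -4
Change: A[5] 6 -> 18
Changed element was NOT the min; min changes only if 18 < -4.
New min = -4; changed? no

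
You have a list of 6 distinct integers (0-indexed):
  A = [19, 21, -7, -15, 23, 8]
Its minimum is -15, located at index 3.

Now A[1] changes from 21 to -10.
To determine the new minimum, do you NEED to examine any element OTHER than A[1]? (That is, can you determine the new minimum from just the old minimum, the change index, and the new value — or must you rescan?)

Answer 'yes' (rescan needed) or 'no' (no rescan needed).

Answer: no

Derivation:
Old min = -15 at index 3
Change at index 1: 21 -> -10
Index 1 was NOT the min. New min = min(-15, -10). No rescan of other elements needed.
Needs rescan: no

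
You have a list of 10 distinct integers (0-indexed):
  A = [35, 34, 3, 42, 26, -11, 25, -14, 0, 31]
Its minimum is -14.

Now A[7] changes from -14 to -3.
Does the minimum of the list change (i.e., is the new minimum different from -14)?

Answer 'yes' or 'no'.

Answer: yes

Derivation:
Old min = -14
Change: A[7] -14 -> -3
Changed element was the min; new min must be rechecked.
New min = -11; changed? yes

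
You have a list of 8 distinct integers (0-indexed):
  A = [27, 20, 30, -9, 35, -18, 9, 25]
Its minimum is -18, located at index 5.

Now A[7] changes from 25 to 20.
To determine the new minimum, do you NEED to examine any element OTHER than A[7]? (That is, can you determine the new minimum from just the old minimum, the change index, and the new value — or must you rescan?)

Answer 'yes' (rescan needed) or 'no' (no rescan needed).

Answer: no

Derivation:
Old min = -18 at index 5
Change at index 7: 25 -> 20
Index 7 was NOT the min. New min = min(-18, 20). No rescan of other elements needed.
Needs rescan: no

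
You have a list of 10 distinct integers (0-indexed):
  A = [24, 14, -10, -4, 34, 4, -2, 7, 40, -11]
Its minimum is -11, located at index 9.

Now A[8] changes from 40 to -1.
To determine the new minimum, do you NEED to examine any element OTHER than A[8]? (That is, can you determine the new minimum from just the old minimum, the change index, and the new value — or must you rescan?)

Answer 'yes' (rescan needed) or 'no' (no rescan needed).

Old min = -11 at index 9
Change at index 8: 40 -> -1
Index 8 was NOT the min. New min = min(-11, -1). No rescan of other elements needed.
Needs rescan: no

Answer: no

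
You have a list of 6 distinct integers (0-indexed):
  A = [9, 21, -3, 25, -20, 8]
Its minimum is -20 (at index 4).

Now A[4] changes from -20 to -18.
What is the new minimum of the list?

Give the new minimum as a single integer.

Old min = -20 (at index 4)
Change: A[4] -20 -> -18
Changed element WAS the min. Need to check: is -18 still <= all others?
  Min of remaining elements: -3
  New min = min(-18, -3) = -18

Answer: -18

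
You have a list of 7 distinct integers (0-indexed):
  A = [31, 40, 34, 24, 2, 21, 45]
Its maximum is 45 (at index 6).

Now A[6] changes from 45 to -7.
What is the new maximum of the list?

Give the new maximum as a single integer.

Old max = 45 (at index 6)
Change: A[6] 45 -> -7
Changed element WAS the max -> may need rescan.
  Max of remaining elements: 40
  New max = max(-7, 40) = 40

Answer: 40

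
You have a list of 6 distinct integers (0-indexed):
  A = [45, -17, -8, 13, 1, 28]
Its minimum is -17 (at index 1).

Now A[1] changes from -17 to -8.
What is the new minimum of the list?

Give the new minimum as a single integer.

Old min = -17 (at index 1)
Change: A[1] -17 -> -8
Changed element WAS the min. Need to check: is -8 still <= all others?
  Min of remaining elements: -8
  New min = min(-8, -8) = -8

Answer: -8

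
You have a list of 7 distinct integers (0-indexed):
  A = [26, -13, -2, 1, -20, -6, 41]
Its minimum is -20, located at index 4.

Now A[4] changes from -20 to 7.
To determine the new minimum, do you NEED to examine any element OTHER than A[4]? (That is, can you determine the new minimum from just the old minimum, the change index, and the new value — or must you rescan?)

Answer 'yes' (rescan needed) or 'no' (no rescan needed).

Old min = -20 at index 4
Change at index 4: -20 -> 7
Index 4 WAS the min and new value 7 > old min -20. Must rescan other elements to find the new min.
Needs rescan: yes

Answer: yes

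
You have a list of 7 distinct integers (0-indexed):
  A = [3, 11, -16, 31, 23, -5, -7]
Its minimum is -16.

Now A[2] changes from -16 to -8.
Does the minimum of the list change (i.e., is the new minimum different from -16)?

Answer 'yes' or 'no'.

Old min = -16
Change: A[2] -16 -> -8
Changed element was the min; new min must be rechecked.
New min = -8; changed? yes

Answer: yes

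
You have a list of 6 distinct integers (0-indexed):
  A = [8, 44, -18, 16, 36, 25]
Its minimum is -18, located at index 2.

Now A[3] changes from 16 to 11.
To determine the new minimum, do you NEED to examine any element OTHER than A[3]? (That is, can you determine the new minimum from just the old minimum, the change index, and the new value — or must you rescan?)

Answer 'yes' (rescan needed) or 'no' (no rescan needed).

Answer: no

Derivation:
Old min = -18 at index 2
Change at index 3: 16 -> 11
Index 3 was NOT the min. New min = min(-18, 11). No rescan of other elements needed.
Needs rescan: no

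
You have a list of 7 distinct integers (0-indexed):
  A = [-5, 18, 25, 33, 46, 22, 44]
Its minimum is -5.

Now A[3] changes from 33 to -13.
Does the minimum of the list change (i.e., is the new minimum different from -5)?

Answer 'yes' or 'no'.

Old min = -5
Change: A[3] 33 -> -13
Changed element was NOT the min; min changes only if -13 < -5.
New min = -13; changed? yes

Answer: yes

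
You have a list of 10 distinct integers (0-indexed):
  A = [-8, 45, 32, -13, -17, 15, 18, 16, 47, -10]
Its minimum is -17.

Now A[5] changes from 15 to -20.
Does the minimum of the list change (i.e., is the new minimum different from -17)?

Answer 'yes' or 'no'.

Old min = -17
Change: A[5] 15 -> -20
Changed element was NOT the min; min changes only if -20 < -17.
New min = -20; changed? yes

Answer: yes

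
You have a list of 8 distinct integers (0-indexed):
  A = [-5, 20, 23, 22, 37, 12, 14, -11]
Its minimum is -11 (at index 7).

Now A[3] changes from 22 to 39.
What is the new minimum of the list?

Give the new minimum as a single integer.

Answer: -11

Derivation:
Old min = -11 (at index 7)
Change: A[3] 22 -> 39
Changed element was NOT the old min.
  New min = min(old_min, new_val) = min(-11, 39) = -11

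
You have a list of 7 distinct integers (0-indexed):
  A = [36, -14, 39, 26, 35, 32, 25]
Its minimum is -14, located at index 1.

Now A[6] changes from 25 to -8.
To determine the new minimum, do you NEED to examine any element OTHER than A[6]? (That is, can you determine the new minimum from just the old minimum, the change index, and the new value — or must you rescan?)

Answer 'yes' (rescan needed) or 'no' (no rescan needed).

Old min = -14 at index 1
Change at index 6: 25 -> -8
Index 6 was NOT the min. New min = min(-14, -8). No rescan of other elements needed.
Needs rescan: no

Answer: no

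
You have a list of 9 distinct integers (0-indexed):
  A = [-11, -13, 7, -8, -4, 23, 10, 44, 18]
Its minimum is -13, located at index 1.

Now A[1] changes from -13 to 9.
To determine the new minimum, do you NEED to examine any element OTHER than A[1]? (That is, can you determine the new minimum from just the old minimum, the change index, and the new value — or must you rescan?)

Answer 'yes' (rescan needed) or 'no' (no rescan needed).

Answer: yes

Derivation:
Old min = -13 at index 1
Change at index 1: -13 -> 9
Index 1 WAS the min and new value 9 > old min -13. Must rescan other elements to find the new min.
Needs rescan: yes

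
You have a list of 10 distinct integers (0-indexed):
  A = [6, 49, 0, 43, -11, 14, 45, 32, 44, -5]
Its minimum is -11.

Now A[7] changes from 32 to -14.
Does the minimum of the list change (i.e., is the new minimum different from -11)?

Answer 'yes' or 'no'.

Old min = -11
Change: A[7] 32 -> -14
Changed element was NOT the min; min changes only if -14 < -11.
New min = -14; changed? yes

Answer: yes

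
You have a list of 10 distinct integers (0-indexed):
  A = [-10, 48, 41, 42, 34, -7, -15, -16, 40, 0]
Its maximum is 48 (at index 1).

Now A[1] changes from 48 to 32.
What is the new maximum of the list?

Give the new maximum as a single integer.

Answer: 42

Derivation:
Old max = 48 (at index 1)
Change: A[1] 48 -> 32
Changed element WAS the max -> may need rescan.
  Max of remaining elements: 42
  New max = max(32, 42) = 42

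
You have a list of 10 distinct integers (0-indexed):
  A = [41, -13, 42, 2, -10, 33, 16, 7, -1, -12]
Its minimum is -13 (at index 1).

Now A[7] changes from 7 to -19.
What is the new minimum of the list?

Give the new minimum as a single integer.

Old min = -13 (at index 1)
Change: A[7] 7 -> -19
Changed element was NOT the old min.
  New min = min(old_min, new_val) = min(-13, -19) = -19

Answer: -19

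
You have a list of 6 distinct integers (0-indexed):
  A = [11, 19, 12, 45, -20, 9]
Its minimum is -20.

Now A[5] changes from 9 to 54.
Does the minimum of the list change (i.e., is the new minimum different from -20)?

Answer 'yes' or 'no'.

Old min = -20
Change: A[5] 9 -> 54
Changed element was NOT the min; min changes only if 54 < -20.
New min = -20; changed? no

Answer: no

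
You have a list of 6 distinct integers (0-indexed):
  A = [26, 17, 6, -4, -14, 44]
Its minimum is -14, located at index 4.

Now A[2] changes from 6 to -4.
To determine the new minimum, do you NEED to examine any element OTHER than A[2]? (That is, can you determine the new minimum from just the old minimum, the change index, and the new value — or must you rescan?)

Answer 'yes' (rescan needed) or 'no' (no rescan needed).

Old min = -14 at index 4
Change at index 2: 6 -> -4
Index 2 was NOT the min. New min = min(-14, -4). No rescan of other elements needed.
Needs rescan: no

Answer: no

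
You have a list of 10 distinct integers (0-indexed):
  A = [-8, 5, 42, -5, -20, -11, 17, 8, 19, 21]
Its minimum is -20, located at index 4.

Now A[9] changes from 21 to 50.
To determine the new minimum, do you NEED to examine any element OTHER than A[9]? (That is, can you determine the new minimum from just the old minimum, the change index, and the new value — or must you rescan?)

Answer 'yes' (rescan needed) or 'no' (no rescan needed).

Answer: no

Derivation:
Old min = -20 at index 4
Change at index 9: 21 -> 50
Index 9 was NOT the min. New min = min(-20, 50). No rescan of other elements needed.
Needs rescan: no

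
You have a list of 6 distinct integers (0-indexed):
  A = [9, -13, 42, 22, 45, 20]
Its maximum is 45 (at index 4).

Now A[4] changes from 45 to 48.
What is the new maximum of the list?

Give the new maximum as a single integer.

Old max = 45 (at index 4)
Change: A[4] 45 -> 48
Changed element WAS the max -> may need rescan.
  Max of remaining elements: 42
  New max = max(48, 42) = 48

Answer: 48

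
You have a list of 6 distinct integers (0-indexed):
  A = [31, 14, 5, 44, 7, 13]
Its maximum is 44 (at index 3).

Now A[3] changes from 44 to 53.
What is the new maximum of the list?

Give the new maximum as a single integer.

Answer: 53

Derivation:
Old max = 44 (at index 3)
Change: A[3] 44 -> 53
Changed element WAS the max -> may need rescan.
  Max of remaining elements: 31
  New max = max(53, 31) = 53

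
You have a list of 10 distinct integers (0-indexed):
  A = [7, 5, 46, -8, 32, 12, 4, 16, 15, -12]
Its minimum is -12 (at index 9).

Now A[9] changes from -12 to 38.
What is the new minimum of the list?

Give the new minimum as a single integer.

Answer: -8

Derivation:
Old min = -12 (at index 9)
Change: A[9] -12 -> 38
Changed element WAS the min. Need to check: is 38 still <= all others?
  Min of remaining elements: -8
  New min = min(38, -8) = -8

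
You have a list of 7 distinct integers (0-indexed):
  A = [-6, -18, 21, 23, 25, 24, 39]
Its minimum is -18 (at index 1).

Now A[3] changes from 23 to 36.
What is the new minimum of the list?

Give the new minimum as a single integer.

Old min = -18 (at index 1)
Change: A[3] 23 -> 36
Changed element was NOT the old min.
  New min = min(old_min, new_val) = min(-18, 36) = -18

Answer: -18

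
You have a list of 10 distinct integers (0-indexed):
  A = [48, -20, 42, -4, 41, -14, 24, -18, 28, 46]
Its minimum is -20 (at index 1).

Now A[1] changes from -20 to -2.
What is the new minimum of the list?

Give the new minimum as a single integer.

Old min = -20 (at index 1)
Change: A[1] -20 -> -2
Changed element WAS the min. Need to check: is -2 still <= all others?
  Min of remaining elements: -18
  New min = min(-2, -18) = -18

Answer: -18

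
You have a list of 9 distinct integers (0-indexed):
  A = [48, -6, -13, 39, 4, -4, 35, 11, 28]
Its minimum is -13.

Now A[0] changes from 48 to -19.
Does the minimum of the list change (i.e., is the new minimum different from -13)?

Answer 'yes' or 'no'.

Old min = -13
Change: A[0] 48 -> -19
Changed element was NOT the min; min changes only if -19 < -13.
New min = -19; changed? yes

Answer: yes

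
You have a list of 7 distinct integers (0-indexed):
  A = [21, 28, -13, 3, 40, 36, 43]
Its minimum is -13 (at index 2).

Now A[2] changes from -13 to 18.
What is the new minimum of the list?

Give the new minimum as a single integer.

Answer: 3

Derivation:
Old min = -13 (at index 2)
Change: A[2] -13 -> 18
Changed element WAS the min. Need to check: is 18 still <= all others?
  Min of remaining elements: 3
  New min = min(18, 3) = 3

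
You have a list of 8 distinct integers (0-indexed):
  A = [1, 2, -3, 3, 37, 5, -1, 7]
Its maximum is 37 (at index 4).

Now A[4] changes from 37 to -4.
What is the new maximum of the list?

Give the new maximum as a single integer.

Old max = 37 (at index 4)
Change: A[4] 37 -> -4
Changed element WAS the max -> may need rescan.
  Max of remaining elements: 7
  New max = max(-4, 7) = 7

Answer: 7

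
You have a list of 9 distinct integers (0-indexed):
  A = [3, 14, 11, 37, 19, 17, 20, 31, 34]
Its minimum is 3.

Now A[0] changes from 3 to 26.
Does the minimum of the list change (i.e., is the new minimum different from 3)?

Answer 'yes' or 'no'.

Old min = 3
Change: A[0] 3 -> 26
Changed element was the min; new min must be rechecked.
New min = 11; changed? yes

Answer: yes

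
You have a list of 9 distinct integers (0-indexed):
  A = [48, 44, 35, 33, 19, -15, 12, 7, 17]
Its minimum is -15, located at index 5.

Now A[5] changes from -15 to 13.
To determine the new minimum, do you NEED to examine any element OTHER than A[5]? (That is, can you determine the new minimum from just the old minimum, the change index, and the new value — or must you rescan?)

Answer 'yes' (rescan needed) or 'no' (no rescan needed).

Old min = -15 at index 5
Change at index 5: -15 -> 13
Index 5 WAS the min and new value 13 > old min -15. Must rescan other elements to find the new min.
Needs rescan: yes

Answer: yes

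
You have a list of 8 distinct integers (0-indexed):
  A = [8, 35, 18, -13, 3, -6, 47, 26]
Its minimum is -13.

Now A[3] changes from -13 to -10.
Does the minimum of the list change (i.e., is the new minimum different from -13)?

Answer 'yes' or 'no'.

Answer: yes

Derivation:
Old min = -13
Change: A[3] -13 -> -10
Changed element was the min; new min must be rechecked.
New min = -10; changed? yes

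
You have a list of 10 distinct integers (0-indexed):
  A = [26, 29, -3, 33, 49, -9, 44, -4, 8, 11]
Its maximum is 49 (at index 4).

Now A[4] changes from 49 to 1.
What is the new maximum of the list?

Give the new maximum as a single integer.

Answer: 44

Derivation:
Old max = 49 (at index 4)
Change: A[4] 49 -> 1
Changed element WAS the max -> may need rescan.
  Max of remaining elements: 44
  New max = max(1, 44) = 44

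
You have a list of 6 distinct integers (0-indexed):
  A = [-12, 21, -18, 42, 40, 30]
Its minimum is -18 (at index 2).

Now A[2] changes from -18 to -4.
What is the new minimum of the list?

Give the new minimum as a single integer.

Old min = -18 (at index 2)
Change: A[2] -18 -> -4
Changed element WAS the min. Need to check: is -4 still <= all others?
  Min of remaining elements: -12
  New min = min(-4, -12) = -12

Answer: -12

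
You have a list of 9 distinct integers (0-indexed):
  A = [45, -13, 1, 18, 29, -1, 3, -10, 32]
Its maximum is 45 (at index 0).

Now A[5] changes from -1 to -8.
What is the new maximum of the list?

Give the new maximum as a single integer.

Answer: 45

Derivation:
Old max = 45 (at index 0)
Change: A[5] -1 -> -8
Changed element was NOT the old max.
  New max = max(old_max, new_val) = max(45, -8) = 45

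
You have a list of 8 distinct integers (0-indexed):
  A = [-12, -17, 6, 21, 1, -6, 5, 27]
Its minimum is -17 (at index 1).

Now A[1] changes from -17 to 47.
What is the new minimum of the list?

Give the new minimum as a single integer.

Answer: -12

Derivation:
Old min = -17 (at index 1)
Change: A[1] -17 -> 47
Changed element WAS the min. Need to check: is 47 still <= all others?
  Min of remaining elements: -12
  New min = min(47, -12) = -12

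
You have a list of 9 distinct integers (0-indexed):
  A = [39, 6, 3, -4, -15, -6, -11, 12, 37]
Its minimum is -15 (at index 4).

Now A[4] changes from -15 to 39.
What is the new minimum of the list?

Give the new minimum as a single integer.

Old min = -15 (at index 4)
Change: A[4] -15 -> 39
Changed element WAS the min. Need to check: is 39 still <= all others?
  Min of remaining elements: -11
  New min = min(39, -11) = -11

Answer: -11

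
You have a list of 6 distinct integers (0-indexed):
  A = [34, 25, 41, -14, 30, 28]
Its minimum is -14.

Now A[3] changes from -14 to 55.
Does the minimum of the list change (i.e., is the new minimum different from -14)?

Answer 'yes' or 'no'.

Answer: yes

Derivation:
Old min = -14
Change: A[3] -14 -> 55
Changed element was the min; new min must be rechecked.
New min = 25; changed? yes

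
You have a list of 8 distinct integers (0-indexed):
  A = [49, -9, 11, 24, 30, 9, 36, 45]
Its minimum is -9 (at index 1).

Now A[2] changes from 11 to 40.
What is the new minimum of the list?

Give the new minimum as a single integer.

Old min = -9 (at index 1)
Change: A[2] 11 -> 40
Changed element was NOT the old min.
  New min = min(old_min, new_val) = min(-9, 40) = -9

Answer: -9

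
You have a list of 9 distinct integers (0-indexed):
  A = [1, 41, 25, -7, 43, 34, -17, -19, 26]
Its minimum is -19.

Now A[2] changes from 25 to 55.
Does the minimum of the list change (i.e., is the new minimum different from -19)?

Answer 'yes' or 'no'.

Answer: no

Derivation:
Old min = -19
Change: A[2] 25 -> 55
Changed element was NOT the min; min changes only if 55 < -19.
New min = -19; changed? no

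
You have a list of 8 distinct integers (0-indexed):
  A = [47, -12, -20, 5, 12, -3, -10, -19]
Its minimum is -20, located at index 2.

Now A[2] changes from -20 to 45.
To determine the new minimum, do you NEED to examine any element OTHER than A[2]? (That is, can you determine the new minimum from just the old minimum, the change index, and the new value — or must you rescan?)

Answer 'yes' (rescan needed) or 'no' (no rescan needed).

Answer: yes

Derivation:
Old min = -20 at index 2
Change at index 2: -20 -> 45
Index 2 WAS the min and new value 45 > old min -20. Must rescan other elements to find the new min.
Needs rescan: yes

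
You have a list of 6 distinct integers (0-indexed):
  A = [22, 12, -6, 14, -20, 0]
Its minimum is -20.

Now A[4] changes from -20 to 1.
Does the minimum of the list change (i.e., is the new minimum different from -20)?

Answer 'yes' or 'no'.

Answer: yes

Derivation:
Old min = -20
Change: A[4] -20 -> 1
Changed element was the min; new min must be rechecked.
New min = -6; changed? yes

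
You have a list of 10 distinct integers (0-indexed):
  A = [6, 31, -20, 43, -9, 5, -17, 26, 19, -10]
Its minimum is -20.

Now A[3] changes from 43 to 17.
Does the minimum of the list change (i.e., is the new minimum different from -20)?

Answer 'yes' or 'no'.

Answer: no

Derivation:
Old min = -20
Change: A[3] 43 -> 17
Changed element was NOT the min; min changes only if 17 < -20.
New min = -20; changed? no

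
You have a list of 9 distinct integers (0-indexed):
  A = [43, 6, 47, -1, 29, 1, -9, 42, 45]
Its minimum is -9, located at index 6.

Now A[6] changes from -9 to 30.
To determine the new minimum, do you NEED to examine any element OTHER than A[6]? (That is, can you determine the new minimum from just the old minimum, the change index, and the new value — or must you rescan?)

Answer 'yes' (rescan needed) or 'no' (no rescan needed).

Answer: yes

Derivation:
Old min = -9 at index 6
Change at index 6: -9 -> 30
Index 6 WAS the min and new value 30 > old min -9. Must rescan other elements to find the new min.
Needs rescan: yes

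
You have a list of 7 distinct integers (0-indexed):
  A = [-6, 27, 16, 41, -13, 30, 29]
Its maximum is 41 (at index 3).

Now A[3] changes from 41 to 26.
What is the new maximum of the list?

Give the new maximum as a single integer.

Old max = 41 (at index 3)
Change: A[3] 41 -> 26
Changed element WAS the max -> may need rescan.
  Max of remaining elements: 30
  New max = max(26, 30) = 30

Answer: 30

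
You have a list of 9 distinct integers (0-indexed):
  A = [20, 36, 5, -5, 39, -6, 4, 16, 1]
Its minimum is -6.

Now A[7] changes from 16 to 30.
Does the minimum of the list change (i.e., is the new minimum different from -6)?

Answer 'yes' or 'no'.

Answer: no

Derivation:
Old min = -6
Change: A[7] 16 -> 30
Changed element was NOT the min; min changes only if 30 < -6.
New min = -6; changed? no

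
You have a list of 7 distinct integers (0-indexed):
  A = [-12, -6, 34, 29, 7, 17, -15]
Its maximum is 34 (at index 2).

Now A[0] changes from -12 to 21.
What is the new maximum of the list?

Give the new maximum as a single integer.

Answer: 34

Derivation:
Old max = 34 (at index 2)
Change: A[0] -12 -> 21
Changed element was NOT the old max.
  New max = max(old_max, new_val) = max(34, 21) = 34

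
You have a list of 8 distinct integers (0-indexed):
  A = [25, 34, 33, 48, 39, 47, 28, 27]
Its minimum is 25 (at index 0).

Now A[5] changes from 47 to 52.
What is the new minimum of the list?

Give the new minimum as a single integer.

Answer: 25

Derivation:
Old min = 25 (at index 0)
Change: A[5] 47 -> 52
Changed element was NOT the old min.
  New min = min(old_min, new_val) = min(25, 52) = 25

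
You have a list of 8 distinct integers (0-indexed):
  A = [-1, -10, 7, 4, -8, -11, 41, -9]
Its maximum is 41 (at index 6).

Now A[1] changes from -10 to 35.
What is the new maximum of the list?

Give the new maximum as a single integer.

Old max = 41 (at index 6)
Change: A[1] -10 -> 35
Changed element was NOT the old max.
  New max = max(old_max, new_val) = max(41, 35) = 41

Answer: 41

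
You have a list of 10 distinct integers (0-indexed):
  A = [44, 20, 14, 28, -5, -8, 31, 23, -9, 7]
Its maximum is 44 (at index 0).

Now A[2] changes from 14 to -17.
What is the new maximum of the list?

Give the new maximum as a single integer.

Answer: 44

Derivation:
Old max = 44 (at index 0)
Change: A[2] 14 -> -17
Changed element was NOT the old max.
  New max = max(old_max, new_val) = max(44, -17) = 44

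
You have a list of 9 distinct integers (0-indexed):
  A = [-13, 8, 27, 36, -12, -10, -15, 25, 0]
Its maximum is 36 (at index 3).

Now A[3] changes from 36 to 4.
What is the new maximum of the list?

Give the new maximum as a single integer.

Old max = 36 (at index 3)
Change: A[3] 36 -> 4
Changed element WAS the max -> may need rescan.
  Max of remaining elements: 27
  New max = max(4, 27) = 27

Answer: 27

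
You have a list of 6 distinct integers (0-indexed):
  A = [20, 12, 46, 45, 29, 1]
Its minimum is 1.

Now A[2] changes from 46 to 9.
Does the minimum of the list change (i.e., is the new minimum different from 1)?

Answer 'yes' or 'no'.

Answer: no

Derivation:
Old min = 1
Change: A[2] 46 -> 9
Changed element was NOT the min; min changes only if 9 < 1.
New min = 1; changed? no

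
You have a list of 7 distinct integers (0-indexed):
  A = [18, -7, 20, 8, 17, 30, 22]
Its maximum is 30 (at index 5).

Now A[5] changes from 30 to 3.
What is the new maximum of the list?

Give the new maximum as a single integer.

Answer: 22

Derivation:
Old max = 30 (at index 5)
Change: A[5] 30 -> 3
Changed element WAS the max -> may need rescan.
  Max of remaining elements: 22
  New max = max(3, 22) = 22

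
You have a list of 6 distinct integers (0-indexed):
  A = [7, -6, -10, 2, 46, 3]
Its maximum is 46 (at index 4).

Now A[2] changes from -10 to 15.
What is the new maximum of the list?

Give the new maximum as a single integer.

Answer: 46

Derivation:
Old max = 46 (at index 4)
Change: A[2] -10 -> 15
Changed element was NOT the old max.
  New max = max(old_max, new_val) = max(46, 15) = 46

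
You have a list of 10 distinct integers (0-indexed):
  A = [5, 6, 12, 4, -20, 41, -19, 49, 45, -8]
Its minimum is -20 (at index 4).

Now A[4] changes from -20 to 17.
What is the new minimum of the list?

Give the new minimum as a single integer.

Answer: -19

Derivation:
Old min = -20 (at index 4)
Change: A[4] -20 -> 17
Changed element WAS the min. Need to check: is 17 still <= all others?
  Min of remaining elements: -19
  New min = min(17, -19) = -19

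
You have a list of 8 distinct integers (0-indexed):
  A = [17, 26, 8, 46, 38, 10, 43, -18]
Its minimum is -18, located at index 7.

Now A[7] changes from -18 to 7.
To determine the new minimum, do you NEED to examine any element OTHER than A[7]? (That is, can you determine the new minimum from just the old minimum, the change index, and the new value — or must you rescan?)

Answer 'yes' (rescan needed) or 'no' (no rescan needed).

Answer: yes

Derivation:
Old min = -18 at index 7
Change at index 7: -18 -> 7
Index 7 WAS the min and new value 7 > old min -18. Must rescan other elements to find the new min.
Needs rescan: yes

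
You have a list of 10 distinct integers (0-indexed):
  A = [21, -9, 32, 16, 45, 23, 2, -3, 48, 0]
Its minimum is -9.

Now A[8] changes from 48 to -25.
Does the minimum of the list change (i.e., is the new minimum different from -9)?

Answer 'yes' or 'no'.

Old min = -9
Change: A[8] 48 -> -25
Changed element was NOT the min; min changes only if -25 < -9.
New min = -25; changed? yes

Answer: yes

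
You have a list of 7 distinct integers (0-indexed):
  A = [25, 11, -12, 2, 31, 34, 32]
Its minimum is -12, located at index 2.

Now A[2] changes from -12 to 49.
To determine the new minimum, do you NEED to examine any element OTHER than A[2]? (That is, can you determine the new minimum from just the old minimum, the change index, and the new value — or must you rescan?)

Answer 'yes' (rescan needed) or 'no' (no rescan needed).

Answer: yes

Derivation:
Old min = -12 at index 2
Change at index 2: -12 -> 49
Index 2 WAS the min and new value 49 > old min -12. Must rescan other elements to find the new min.
Needs rescan: yes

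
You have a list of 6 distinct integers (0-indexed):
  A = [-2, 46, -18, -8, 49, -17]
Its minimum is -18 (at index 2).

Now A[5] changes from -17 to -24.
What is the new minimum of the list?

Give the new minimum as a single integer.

Old min = -18 (at index 2)
Change: A[5] -17 -> -24
Changed element was NOT the old min.
  New min = min(old_min, new_val) = min(-18, -24) = -24

Answer: -24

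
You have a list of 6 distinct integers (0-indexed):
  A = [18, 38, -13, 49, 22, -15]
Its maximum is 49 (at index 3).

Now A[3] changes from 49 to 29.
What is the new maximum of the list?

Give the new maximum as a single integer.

Answer: 38

Derivation:
Old max = 49 (at index 3)
Change: A[3] 49 -> 29
Changed element WAS the max -> may need rescan.
  Max of remaining elements: 38
  New max = max(29, 38) = 38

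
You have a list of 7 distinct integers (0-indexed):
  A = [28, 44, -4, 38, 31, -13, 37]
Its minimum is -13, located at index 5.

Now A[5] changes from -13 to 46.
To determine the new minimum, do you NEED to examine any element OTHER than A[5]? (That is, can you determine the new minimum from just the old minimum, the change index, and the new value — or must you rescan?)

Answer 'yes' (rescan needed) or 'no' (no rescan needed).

Old min = -13 at index 5
Change at index 5: -13 -> 46
Index 5 WAS the min and new value 46 > old min -13. Must rescan other elements to find the new min.
Needs rescan: yes

Answer: yes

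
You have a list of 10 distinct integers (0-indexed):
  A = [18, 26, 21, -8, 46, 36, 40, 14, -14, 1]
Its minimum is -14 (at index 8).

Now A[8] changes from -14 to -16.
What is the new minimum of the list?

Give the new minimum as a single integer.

Answer: -16

Derivation:
Old min = -14 (at index 8)
Change: A[8] -14 -> -16
Changed element WAS the min. Need to check: is -16 still <= all others?
  Min of remaining elements: -8
  New min = min(-16, -8) = -16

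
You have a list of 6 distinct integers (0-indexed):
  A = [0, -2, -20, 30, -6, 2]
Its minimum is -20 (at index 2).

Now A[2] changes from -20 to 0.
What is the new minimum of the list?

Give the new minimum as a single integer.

Old min = -20 (at index 2)
Change: A[2] -20 -> 0
Changed element WAS the min. Need to check: is 0 still <= all others?
  Min of remaining elements: -6
  New min = min(0, -6) = -6

Answer: -6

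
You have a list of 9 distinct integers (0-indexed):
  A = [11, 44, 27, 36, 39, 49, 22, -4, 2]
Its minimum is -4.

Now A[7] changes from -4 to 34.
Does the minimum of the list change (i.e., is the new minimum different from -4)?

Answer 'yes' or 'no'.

Answer: yes

Derivation:
Old min = -4
Change: A[7] -4 -> 34
Changed element was the min; new min must be rechecked.
New min = 2; changed? yes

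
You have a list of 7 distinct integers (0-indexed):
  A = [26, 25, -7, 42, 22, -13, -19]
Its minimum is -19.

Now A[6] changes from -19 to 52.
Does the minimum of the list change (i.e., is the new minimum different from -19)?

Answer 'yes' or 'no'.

Old min = -19
Change: A[6] -19 -> 52
Changed element was the min; new min must be rechecked.
New min = -13; changed? yes

Answer: yes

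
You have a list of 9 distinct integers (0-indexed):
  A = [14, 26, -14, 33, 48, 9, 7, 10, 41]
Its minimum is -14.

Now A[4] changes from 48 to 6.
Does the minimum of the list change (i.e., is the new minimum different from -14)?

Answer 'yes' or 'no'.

Answer: no

Derivation:
Old min = -14
Change: A[4] 48 -> 6
Changed element was NOT the min; min changes only if 6 < -14.
New min = -14; changed? no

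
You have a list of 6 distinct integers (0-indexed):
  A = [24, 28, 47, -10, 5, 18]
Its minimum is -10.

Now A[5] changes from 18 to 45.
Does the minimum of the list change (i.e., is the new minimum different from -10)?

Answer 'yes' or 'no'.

Old min = -10
Change: A[5] 18 -> 45
Changed element was NOT the min; min changes only if 45 < -10.
New min = -10; changed? no

Answer: no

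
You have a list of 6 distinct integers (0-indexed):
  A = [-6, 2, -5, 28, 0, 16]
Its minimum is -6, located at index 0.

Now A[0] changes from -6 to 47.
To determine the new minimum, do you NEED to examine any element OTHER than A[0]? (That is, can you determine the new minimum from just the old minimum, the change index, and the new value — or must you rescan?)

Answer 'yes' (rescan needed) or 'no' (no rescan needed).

Answer: yes

Derivation:
Old min = -6 at index 0
Change at index 0: -6 -> 47
Index 0 WAS the min and new value 47 > old min -6. Must rescan other elements to find the new min.
Needs rescan: yes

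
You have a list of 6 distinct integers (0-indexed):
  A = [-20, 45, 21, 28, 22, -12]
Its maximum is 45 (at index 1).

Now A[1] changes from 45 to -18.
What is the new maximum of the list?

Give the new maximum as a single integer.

Answer: 28

Derivation:
Old max = 45 (at index 1)
Change: A[1] 45 -> -18
Changed element WAS the max -> may need rescan.
  Max of remaining elements: 28
  New max = max(-18, 28) = 28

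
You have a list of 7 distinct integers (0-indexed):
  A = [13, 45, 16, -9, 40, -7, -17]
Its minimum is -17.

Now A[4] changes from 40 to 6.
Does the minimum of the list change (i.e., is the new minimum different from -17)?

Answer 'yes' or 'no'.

Old min = -17
Change: A[4] 40 -> 6
Changed element was NOT the min; min changes only if 6 < -17.
New min = -17; changed? no

Answer: no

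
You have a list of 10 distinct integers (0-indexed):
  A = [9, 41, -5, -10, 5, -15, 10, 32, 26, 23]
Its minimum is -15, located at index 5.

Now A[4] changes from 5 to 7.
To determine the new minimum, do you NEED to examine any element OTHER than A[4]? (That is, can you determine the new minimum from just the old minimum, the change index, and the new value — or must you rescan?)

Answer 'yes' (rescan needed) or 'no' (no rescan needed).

Old min = -15 at index 5
Change at index 4: 5 -> 7
Index 4 was NOT the min. New min = min(-15, 7). No rescan of other elements needed.
Needs rescan: no

Answer: no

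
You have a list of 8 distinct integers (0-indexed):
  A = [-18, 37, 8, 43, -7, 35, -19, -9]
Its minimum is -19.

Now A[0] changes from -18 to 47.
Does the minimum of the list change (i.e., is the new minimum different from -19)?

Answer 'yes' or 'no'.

Answer: no

Derivation:
Old min = -19
Change: A[0] -18 -> 47
Changed element was NOT the min; min changes only if 47 < -19.
New min = -19; changed? no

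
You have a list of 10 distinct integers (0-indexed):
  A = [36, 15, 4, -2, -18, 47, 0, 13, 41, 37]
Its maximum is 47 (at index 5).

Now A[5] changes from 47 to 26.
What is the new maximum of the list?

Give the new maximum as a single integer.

Answer: 41

Derivation:
Old max = 47 (at index 5)
Change: A[5] 47 -> 26
Changed element WAS the max -> may need rescan.
  Max of remaining elements: 41
  New max = max(26, 41) = 41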